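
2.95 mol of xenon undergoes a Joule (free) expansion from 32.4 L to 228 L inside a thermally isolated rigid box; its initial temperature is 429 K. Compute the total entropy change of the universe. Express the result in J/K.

No heat is exchanged and no work is done, so the ideal-gas temperature stays constant.
Entropy is a state function; using a reversible isothermal path, ΔS_gas = nR ln(V₂/V₁) = 2.95 × 8.314 × ln(228/32.4) = 47.9 J/K.
The insulated surroundings exchange no heat, so ΔS_surr = 0 and ΔS_universe = ΔS_gas.

ΔS_universe = 47.9 J/K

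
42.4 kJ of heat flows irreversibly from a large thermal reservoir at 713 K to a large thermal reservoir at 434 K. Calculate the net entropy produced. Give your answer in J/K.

ΔS_total = 38.2 J/K

ΔS_hot = −Q/T_H = −42400/713 = -59.47 J/K and ΔS_cold = +Q/T_C = 42400/434 = 97.7 J/K.
ΔS_total = -59.47 + 97.7 = 38.2 J/K, positive as the second law requires.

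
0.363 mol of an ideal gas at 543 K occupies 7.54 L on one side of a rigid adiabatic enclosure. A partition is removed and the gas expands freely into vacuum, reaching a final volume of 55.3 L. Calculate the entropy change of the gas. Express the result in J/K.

For an ideal gas in free expansion Q = 0 and W = 0, so T is unchanged.
Entropy is a state function; using a reversible isothermal path, ΔS_gas = nR ln(V₂/V₁) = 0.363 × 8.314 × ln(55.3/7.54) = 6.01 J/K.

ΔS_gas = 6.01 J/K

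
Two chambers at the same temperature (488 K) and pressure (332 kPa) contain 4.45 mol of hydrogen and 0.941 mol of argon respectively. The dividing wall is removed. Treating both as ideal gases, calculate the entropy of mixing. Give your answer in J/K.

Mole fractions: x_A = 4.45/5.39 = 0.825, x_B = 0.175.
ΔS_mix = −R(n_A ln x_A + n_B ln x_B) = −8.314 × (4.45 ln 0.825 + 0.941 ln 0.175) = 20.8 J/K.

ΔS_mix = 20.8 J/K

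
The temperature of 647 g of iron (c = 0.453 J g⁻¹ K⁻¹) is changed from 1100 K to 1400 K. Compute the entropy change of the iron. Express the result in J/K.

ΔS = ∫dQ_rev/T = m c ln(T₂/T₁) = 647 × 0.453 × ln(1400/1100) = 70.7 J/K.

ΔS = 70.7 J/K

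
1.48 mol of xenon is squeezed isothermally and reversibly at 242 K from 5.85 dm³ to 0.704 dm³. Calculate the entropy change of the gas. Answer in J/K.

For an isothermal ideal gas ΔS_gas = nR ln(V₂/V₁) = 1.48 × 8.314 × ln(0.704/5.85) = -26.1 J/K.

ΔS_gas = -26.1 J/K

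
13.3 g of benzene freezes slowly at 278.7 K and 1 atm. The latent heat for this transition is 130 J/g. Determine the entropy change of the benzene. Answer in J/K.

ΔS = -6.2 J/K

Heat released by the substance: Q = −mL = −13.3 × 130 = −1729 J.
At constant T, ΔS = Q_rev/T = −1729 / 278.7 = -6.2 J/K.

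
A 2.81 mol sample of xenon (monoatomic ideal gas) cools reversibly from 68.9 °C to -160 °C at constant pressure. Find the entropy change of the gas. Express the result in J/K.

In kelvin: T₁ = 342.05 K, T₂ = 113.15 K. At constant pressure, ΔS = nC_p ln(T₂/T₁) with C_p = 5R/2 = 20.79 J mol⁻¹ K⁻¹.
ΔS = 2.81 × 20.79 × ln(113.15/342.05) = -64.6 J/K.

ΔS = -64.6 J/K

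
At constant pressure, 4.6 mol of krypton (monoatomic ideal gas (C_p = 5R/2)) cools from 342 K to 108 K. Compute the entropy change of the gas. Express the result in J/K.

ΔS = -110 J/K

At constant pressure, ΔS = nC_p ln(T₂/T₁) with C_p = 5R/2 = 20.79 J mol⁻¹ K⁻¹.
ΔS = 4.6 × 20.79 × ln(108/342) = -110 J/K.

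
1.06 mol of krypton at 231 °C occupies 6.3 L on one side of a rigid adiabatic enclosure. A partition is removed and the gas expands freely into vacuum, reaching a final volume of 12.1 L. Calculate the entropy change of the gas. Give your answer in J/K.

For an ideal gas in free expansion Q = 0 and W = 0, so T is unchanged.
Entropy is a state function; using a reversible isothermal path, ΔS_gas = nR ln(V₂/V₁) = 1.06 × 8.314 × ln(12.1/6.3) = 5.75 J/K.

ΔS_gas = 5.75 J/K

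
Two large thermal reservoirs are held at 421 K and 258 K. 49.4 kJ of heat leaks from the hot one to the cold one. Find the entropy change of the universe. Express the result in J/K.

ΔS_hot = −Q/T_H = −49400/421 = -117.34 J/K and ΔS_cold = +Q/T_C = 49400/258 = 191.47 J/K.
ΔS_total = -117.34 + 191.47 = 74.1 J/K, positive as the second law requires.

ΔS_total = 74.1 J/K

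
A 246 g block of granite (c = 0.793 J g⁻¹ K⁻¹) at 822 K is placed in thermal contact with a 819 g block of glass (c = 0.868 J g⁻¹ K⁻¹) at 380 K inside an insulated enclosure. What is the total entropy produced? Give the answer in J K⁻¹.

Energy balance: T_f = (m₁c₁T₁ + m₂c₂T₂)/(m₁c₁ + m₂c₂) = 475.17 K.
ΔS₁ = m₁c₁ ln(T_f/T₁) = 195.078 × ln(475.17/822) = -106.9 J/K.
ΔS₂ = m₂c₂ ln(T_f/T₂) = 710.892 × ln(475.17/380) = 158.9 J/K.
ΔS_total = -106.9 + 158.9 = 52 J/K.

ΔS_total = 52 J/K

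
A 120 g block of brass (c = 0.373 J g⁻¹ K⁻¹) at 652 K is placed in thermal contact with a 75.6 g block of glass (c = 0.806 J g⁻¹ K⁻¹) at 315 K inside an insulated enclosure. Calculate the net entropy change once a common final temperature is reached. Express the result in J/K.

ΔS_total = 6.93 J/K

Energy balance: T_f = (m₁c₁T₁ + m₂c₂T₂)/(m₁c₁ + m₂c₂) = 457.72 K.
ΔS₁ = m₁c₁ ln(T_f/T₁) = 44.76 × ln(457.72/652) = -15.84 J/K.
ΔS₂ = m₂c₂ ln(T_f/T₂) = 60.9336 × ln(457.72/315) = 22.77 J/K.
ΔS_total = -15.84 + 22.77 = 6.93 J/K.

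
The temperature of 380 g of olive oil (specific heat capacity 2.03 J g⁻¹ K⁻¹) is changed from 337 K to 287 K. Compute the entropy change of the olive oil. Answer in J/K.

ΔS = -124 J/K

ΔS = ∫dQ_rev/T = m c ln(T₂/T₁) = 380 × 2.03 × ln(287/337) = -124 J/K.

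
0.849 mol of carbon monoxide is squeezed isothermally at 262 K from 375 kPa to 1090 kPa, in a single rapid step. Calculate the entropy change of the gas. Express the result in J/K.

ΔS_gas = -7.53 J/K

Entropy is a state function, so ΔS_gas depends only on the end states.
For an isothermal ideal gas ΔS_gas = nR ln(P₁/P₂) = 0.849 × 8.314 × ln(375/1090) = -7.53 J/K.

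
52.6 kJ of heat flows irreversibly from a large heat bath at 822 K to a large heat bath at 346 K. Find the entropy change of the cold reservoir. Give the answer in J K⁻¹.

The cold reservoir gains heat Q, so ΔS_cold = +Q/T_C = 52600/346 = 152 J/K.

ΔS_cold = 152 J/K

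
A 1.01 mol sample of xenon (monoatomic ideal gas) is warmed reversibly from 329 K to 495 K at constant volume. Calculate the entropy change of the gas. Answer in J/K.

At constant volume, ΔS = nC_V ln(T₂/T₁) with C_V = 3R/2 = 12.47 J mol⁻¹ K⁻¹.
ΔS = 1.01 × 12.47 × ln(495/329) = 5.15 J/K.

ΔS = 5.15 J/K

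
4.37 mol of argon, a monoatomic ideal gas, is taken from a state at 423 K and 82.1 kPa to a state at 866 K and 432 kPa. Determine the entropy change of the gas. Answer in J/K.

ΔS = nC_p ln(T₂/T₁) − nR ln(P₂/P₁), with C_p = 5R/2 = 20.79 J mol⁻¹ K⁻¹ for a monoatomic ideal gas.
ΔS = 4.37 × [20.79 × ln(866/423) − 8.314 × ln(432/82.1)] = 4.75 J/K.

ΔS = 4.75 J/K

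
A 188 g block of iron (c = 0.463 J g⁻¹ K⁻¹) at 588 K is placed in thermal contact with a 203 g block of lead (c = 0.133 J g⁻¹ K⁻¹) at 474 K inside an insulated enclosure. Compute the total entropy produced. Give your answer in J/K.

ΔS_total = 0.46 J/K

Energy balance: T_f = (m₁c₁T₁ + m₂c₂T₂)/(m₁c₁ + m₂c₂) = 561.01 K.
ΔS₁ = m₁c₁ ln(T_f/T₁) = 87.044 × ln(561.01/588) = -4.09 J/K.
ΔS₂ = m₂c₂ ln(T_f/T₂) = 26.999 × ln(561.01/474) = 4.55 J/K.
ΔS_total = -4.09 + 4.55 = 0.46 J/K.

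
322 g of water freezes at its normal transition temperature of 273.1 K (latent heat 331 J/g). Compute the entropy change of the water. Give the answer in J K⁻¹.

ΔS = -390 J/K

Heat released by the substance: Q = −mL = −322 × 331 = −106582 J.
At constant T, ΔS = Q_rev/T = −106582 / 273.1 = -390 J/K.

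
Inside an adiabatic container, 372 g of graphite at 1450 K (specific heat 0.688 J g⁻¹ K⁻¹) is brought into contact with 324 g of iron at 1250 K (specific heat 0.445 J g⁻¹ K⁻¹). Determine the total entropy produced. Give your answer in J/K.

Energy balance: T_f = (m₁c₁T₁ + m₂c₂T₂)/(m₁c₁ + m₂c₂) = 1377.9 K.
ΔS₁ = m₁c₁ ln(T_f/T₁) = 255.936 × ln(1377.9/1450) = -13.05 J/K.
ΔS₂ = m₂c₂ ln(T_f/T₂) = 144.18 × ln(1377.9/1250) = 14.05 J/K.
ΔS_total = -13.05 + 14.05 = 1 J/K.

ΔS_total = 1 J/K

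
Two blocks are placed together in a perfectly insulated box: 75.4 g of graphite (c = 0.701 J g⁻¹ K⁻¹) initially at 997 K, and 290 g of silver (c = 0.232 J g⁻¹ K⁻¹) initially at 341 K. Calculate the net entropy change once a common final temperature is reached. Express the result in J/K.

ΔS_total = 17 J/K

Energy balance: T_f = (m₁c₁T₁ + m₂c₂T₂)/(m₁c₁ + m₂c₂) = 629.62 K.
ΔS₁ = m₁c₁ ln(T_f/T₁) = 52.8554 × ln(629.62/997) = -24.29 J/K.
ΔS₂ = m₂c₂ ln(T_f/T₂) = 67.28 × ln(629.62/341) = 41.26 J/K.
ΔS_total = -24.29 + 41.26 = 17 J/K.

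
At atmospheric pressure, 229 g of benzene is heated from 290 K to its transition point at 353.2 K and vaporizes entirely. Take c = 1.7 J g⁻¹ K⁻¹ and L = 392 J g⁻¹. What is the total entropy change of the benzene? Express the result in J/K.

Warming step: ΔS₁ = m c ln(T_tr/T_i) = 229 × 1.7 × ln(353.2/290) = 76.75 J/K.
Phase change: ΔS₂ = +mL/T_tr = 229 × 392 / 353.2 = 254.2 J/K.
ΔS_total = (76.75) + (254.2) = 331 J/K.

ΔS = 331 J/K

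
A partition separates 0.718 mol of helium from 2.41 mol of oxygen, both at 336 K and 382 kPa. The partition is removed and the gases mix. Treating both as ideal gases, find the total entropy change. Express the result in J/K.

Mole fractions: x_A = 0.718/3.13 = 0.23, x_B = 0.77.
ΔS_mix = −R(n_A ln x_A + n_B ln x_B) = −8.314 × (0.718 ln 0.23 + 2.41 ln 0.77) = 14 J/K.

ΔS_mix = 14 J/K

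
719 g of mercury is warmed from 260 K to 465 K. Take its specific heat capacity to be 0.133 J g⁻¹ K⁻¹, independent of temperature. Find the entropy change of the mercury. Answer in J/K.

ΔS = 55.6 J/K

ΔS = ∫dQ_rev/T = m c ln(T₂/T₁) = 719 × 0.133 × ln(465/260) = 55.6 J/K.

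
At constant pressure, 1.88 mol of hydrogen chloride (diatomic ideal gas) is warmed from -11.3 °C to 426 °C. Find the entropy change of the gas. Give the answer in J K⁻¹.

ΔS = 53.7 J/K

In kelvin: T₁ = 261.85 K, T₂ = 699.15 K. At constant pressure, ΔS = nC_p ln(T₂/T₁) with C_p = 7R/2 = 29.1 J mol⁻¹ K⁻¹.
ΔS = 1.88 × 29.1 × ln(699.15/261.85) = 53.7 J/K.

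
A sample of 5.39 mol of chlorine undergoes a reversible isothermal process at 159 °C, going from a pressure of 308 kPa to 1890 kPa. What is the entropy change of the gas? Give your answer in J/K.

ΔS_gas = -81.3 J/K

For an isothermal ideal gas ΔS_gas = nR ln(P₁/P₂) = 5.39 × 8.314 × ln(308/1890) = -81.3 J/K.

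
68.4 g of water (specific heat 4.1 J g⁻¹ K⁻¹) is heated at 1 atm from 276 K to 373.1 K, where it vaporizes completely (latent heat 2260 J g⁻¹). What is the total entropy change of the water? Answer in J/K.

ΔS = 499 J/K

Warming step: ΔS₁ = m c ln(T_tr/T_i) = 68.4 × 4.1 × ln(373.1/276) = 84.54 J/K.
Phase change: ΔS₂ = +mL/T_tr = 68.4 × 2260 / 373.1 = 414.3 J/K.
ΔS_total = (84.54) + (414.3) = 499 J/K.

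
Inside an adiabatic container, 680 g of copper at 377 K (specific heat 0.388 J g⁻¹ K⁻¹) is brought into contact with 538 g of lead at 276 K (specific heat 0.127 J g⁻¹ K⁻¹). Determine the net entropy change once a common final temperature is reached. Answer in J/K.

ΔS_total = 2.48 J/K

Energy balance: T_f = (m₁c₁T₁ + m₂c₂T₂)/(m₁c₁ + m₂c₂) = 356.22 K.
ΔS₁ = m₁c₁ ln(T_f/T₁) = 263.84 × ln(356.22/377) = -14.956 J/K.
ΔS₂ = m₂c₂ ln(T_f/T₂) = 68.326 × ln(356.22/276) = 17.434 J/K.
ΔS_total = -14.956 + 17.434 = 2.48 J/K.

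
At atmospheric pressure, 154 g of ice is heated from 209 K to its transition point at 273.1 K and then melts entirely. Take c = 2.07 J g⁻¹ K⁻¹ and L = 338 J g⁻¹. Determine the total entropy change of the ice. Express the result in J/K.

Warming step: ΔS₁ = m c ln(T_tr/T_i) = 154 × 2.07 × ln(273.1/209) = 85.27 J/K.
Phase change: ΔS₂ = +mL/T_tr = 154 × 338 / 273.1 = 190.6 J/K.
ΔS_total = (85.27) + (190.6) = 276 J/K.

ΔS = 276 J/K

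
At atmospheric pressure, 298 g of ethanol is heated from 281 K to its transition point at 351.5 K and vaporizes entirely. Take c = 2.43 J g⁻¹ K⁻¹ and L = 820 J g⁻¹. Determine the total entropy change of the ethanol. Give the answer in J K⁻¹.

Warming step: ΔS₁ = m c ln(T_tr/T_i) = 298 × 2.43 × ln(351.5/281) = 162.1 J/K.
Phase change: ΔS₂ = +mL/T_tr = 298 × 820 / 351.5 = 695.2 J/K.
ΔS_total = (162.1) + (695.2) = 857 J/K.

ΔS = 857 J/K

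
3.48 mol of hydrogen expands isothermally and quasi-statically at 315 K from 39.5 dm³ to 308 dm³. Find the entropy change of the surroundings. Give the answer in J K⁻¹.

For an isothermal ideal gas ΔS_gas = nR ln(V₂/V₁) = 3.48 × 8.314 × ln(308/39.5) = 59.4 J/K.
The process is reversible, so ΔS_surr = −ΔS_gas = -59.4 J/K and ΔS_universe = 0.

ΔS_surr = -59.4 J/K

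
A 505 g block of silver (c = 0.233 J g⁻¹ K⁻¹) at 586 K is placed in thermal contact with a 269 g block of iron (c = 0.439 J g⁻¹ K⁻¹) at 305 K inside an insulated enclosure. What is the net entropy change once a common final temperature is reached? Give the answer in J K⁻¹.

Energy balance: T_f = (m₁c₁T₁ + m₂c₂T₂)/(m₁c₁ + m₂c₂) = 445.25 K.
ΔS₁ = m₁c₁ ln(T_f/T₁) = 117.665 × ln(445.25/586) = -32.32 J/K.
ΔS₂ = m₂c₂ ln(T_f/T₂) = 118.091 × ln(445.25/305) = 44.68 J/K.
ΔS_total = -32.32 + 44.68 = 12.4 J/K.

ΔS_total = 12.4 J/K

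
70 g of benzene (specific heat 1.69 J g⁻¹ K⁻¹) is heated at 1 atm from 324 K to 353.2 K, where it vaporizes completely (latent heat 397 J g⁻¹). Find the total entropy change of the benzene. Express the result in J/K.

ΔS = 88.9 J/K

Warming step: ΔS₁ = m c ln(T_tr/T_i) = 70 × 1.69 × ln(353.2/324) = 10.21 J/K.
Phase change: ΔS₂ = +mL/T_tr = 70 × 397 / 353.2 = 78.68 J/K.
ΔS_total = (10.21) + (78.68) = 88.9 J/K.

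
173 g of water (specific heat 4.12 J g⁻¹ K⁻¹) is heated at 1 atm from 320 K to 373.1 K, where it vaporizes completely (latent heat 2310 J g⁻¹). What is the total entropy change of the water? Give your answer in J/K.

ΔS = 1180 J/K

Warming step: ΔS₁ = m c ln(T_tr/T_i) = 173 × 4.12 × ln(373.1/320) = 109.4 J/K.
Phase change: ΔS₂ = +mL/T_tr = 173 × 2310 / 373.1 = 1071 J/K.
ΔS_total = (109.4) + (1071) = 1180 J/K.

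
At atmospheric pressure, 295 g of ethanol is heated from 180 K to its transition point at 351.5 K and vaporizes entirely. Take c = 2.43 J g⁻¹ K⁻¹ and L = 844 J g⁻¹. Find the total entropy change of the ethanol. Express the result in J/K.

ΔS = 1190 J/K

Warming step: ΔS₁ = m c ln(T_tr/T_i) = 295 × 2.43 × ln(351.5/180) = 479.8 J/K.
Phase change: ΔS₂ = +mL/T_tr = 295 × 844 / 351.5 = 708.3 J/K.
ΔS_total = (479.8) + (708.3) = 1190 J/K.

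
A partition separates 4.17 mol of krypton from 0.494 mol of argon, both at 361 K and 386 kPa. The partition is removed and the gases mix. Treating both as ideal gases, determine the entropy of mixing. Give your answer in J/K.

Mole fractions: x_A = 4.17/4.66 = 0.894, x_B = 0.106.
ΔS_mix = −R(n_A ln x_A + n_B ln x_B) = −8.314 × (4.17 ln 0.894 + 0.494 ln 0.106) = 13.1 J/K.

ΔS_mix = 13.1 J/K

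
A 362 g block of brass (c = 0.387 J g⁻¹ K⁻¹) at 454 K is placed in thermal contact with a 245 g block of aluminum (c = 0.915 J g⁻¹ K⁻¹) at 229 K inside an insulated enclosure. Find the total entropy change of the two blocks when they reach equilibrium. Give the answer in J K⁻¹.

ΔS_total = 20.9 J/K

Energy balance: T_f = (m₁c₁T₁ + m₂c₂T₂)/(m₁c₁ + m₂c₂) = 315.53 K.
ΔS₁ = m₁c₁ ln(T_f/T₁) = 140.094 × ln(315.53/454) = -50.97 J/K.
ΔS₂ = m₂c₂ ln(T_f/T₂) = 224.175 × ln(315.53/229) = 71.86 J/K.
ΔS_total = -50.97 + 71.86 = 20.9 J/K.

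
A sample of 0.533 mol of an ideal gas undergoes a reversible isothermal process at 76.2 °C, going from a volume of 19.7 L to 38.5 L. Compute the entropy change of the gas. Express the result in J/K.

For an isothermal ideal gas ΔS_gas = nR ln(V₂/V₁) = 0.533 × 8.314 × ln(38.5/19.7) = 2.97 J/K.

ΔS_gas = 2.97 J/K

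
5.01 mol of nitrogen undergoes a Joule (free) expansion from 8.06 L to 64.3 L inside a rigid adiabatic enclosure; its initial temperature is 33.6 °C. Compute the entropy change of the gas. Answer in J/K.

For an ideal gas in free expansion Q = 0 and W = 0, so T is unchanged.
Entropy is a state function; using a reversible isothermal path, ΔS_gas = nR ln(V₂/V₁) = 5.01 × 8.314 × ln(64.3/8.06) = 86.5 J/K.

ΔS_gas = 86.5 J/K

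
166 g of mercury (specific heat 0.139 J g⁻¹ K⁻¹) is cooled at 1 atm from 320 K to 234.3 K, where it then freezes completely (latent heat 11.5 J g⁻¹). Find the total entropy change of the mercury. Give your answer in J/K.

ΔS = -15.3 J/K

Cooling step: ΔS₁ = m c ln(T_tr/T_i) = 166 × 0.139 × ln(234.3/320) = -7.193 J/K.
Phase change: ΔS₂ = −mL/T_tr = −166 × 11.5 / 234.3 = -8.148 J/K.
ΔS_total = (-7.193) + (-8.148) = -15.3 J/K.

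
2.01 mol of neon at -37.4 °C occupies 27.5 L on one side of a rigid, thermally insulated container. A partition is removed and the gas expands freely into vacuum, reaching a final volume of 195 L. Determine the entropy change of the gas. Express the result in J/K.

No heat is exchanged and no work is done, so the ideal-gas temperature stays constant.
Entropy is a state function; using a reversible isothermal path, ΔS_gas = nR ln(V₂/V₁) = 2.01 × 8.314 × ln(195/27.5) = 32.7 J/K.

ΔS_gas = 32.7 J/K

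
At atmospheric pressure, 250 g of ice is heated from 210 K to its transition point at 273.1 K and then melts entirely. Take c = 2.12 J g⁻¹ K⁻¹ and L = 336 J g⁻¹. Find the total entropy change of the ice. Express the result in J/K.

Warming step: ΔS₁ = m c ln(T_tr/T_i) = 250 × 2.12 × ln(273.1/210) = 139.2 J/K.
Phase change: ΔS₂ = +mL/T_tr = 250 × 336 / 273.1 = 307.6 J/K.
ΔS_total = (139.2) + (307.6) = 447 J/K.

ΔS = 447 J/K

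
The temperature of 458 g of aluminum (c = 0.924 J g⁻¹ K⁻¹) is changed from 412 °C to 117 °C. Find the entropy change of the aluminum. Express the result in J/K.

ΔS = -238 J/K

In kelvin: T₁ = 685.15 K, T₂ = 390.15 K. ΔS = ∫dQ_rev/T = m c ln(T₂/T₁) = 458 × 0.924 × ln(390.15/685.15) = -238 J/K.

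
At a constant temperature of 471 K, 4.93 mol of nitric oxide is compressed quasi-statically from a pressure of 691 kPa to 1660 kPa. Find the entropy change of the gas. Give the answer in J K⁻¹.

For an isothermal ideal gas ΔS_gas = nR ln(P₁/P₂) = 4.93 × 8.314 × ln(691/1660) = -35.9 J/K.

ΔS_gas = -35.9 J/K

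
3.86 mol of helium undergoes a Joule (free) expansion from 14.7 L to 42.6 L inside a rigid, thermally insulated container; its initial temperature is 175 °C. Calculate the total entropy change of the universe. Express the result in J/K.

ΔS_universe = 34.1 J/K

No heat is exchanged and no work is done, so the ideal-gas temperature stays constant.
Entropy is a state function; using a reversible isothermal path, ΔS_gas = nR ln(V₂/V₁) = 3.86 × 8.314 × ln(42.6/14.7) = 34.1 J/K.
The insulated surroundings exchange no heat, so ΔS_surr = 0 and ΔS_universe = ΔS_gas.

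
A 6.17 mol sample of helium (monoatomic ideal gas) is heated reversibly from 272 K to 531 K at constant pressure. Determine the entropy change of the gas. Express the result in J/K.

At constant pressure, ΔS = nC_p ln(T₂/T₁) with C_p = 5R/2 = 20.79 J mol⁻¹ K⁻¹.
ΔS = 6.17 × 20.79 × ln(531/272) = 85.8 J/K.

ΔS = 85.8 J/K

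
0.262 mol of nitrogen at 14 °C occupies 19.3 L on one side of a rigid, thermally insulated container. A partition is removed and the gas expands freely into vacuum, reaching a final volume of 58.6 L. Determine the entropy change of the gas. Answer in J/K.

For an ideal gas in free expansion Q = 0 and W = 0, so T is unchanged.
Entropy is a state function; using a reversible isothermal path, ΔS_gas = nR ln(V₂/V₁) = 0.262 × 8.314 × ln(58.6/19.3) = 2.42 J/K.

ΔS_gas = 2.42 J/K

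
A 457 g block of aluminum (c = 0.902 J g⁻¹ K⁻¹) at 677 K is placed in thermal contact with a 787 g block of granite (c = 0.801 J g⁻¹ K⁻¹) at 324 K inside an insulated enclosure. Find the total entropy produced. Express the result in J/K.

ΔS_total = 69.7 J/K

Energy balance: T_f = (m₁c₁T₁ + m₂c₂T₂)/(m₁c₁ + m₂c₂) = 463.57 K.
ΔS₁ = m₁c₁ ln(T_f/T₁) = 412.214 × ln(463.57/677) = -156.1 J/K.
ΔS₂ = m₂c₂ ln(T_f/T₂) = 630.387 × ln(463.57/324) = 225.8 J/K.
ΔS_total = -156.1 + 225.8 = 69.7 J/K.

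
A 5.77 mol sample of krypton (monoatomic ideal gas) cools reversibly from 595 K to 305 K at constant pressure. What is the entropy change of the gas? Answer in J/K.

ΔS = -80.1 J/K

At constant pressure, ΔS = nC_p ln(T₂/T₁) with C_p = 5R/2 = 20.79 J mol⁻¹ K⁻¹.
ΔS = 5.77 × 20.79 × ln(305/595) = -80.1 J/K.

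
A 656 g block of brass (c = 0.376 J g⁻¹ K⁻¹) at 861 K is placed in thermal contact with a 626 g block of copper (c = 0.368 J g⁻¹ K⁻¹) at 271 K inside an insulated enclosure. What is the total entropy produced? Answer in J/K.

ΔS_total = 74.6 J/K

Energy balance: T_f = (m₁c₁T₁ + m₂c₂T₂)/(m₁c₁ + m₂c₂) = 576.07 K.
ΔS₁ = m₁c₁ ln(T_f/T₁) = 246.656 × ln(576.07/861) = -99.12 J/K.
ΔS₂ = m₂c₂ ln(T_f/T₂) = 230.368 × ln(576.07/271) = 173.7 J/K.
ΔS_total = -99.12 + 173.7 = 74.6 J/K.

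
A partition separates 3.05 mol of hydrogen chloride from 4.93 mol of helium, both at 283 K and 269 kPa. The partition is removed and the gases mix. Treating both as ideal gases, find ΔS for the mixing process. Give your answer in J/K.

ΔS_mix = 44.1 J/K

Mole fractions: x_A = 3.05/7.98 = 0.382, x_B = 0.618.
ΔS_mix = −R(n_A ln x_A + n_B ln x_B) = −8.314 × (3.05 ln 0.382 + 4.93 ln 0.618) = 44.1 J/K.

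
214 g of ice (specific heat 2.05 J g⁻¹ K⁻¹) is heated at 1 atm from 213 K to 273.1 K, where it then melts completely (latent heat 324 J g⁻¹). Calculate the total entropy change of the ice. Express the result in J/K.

Warming step: ΔS₁ = m c ln(T_tr/T_i) = 214 × 2.05 × ln(273.1/213) = 109 J/K.
Phase change: ΔS₂ = +mL/T_tr = 214 × 324 / 273.1 = 253.9 J/K.
ΔS_total = (109) + (253.9) = 363 J/K.

ΔS = 363 J/K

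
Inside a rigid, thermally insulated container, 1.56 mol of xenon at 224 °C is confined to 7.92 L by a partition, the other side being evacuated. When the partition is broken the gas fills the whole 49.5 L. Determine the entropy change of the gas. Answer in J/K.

For an ideal gas in free expansion Q = 0 and W = 0, so T is unchanged.
Entropy is a state function; using a reversible isothermal path, ΔS_gas = nR ln(V₂/V₁) = 1.56 × 8.314 × ln(49.5/7.92) = 23.8 J/K.

ΔS_gas = 23.8 J/K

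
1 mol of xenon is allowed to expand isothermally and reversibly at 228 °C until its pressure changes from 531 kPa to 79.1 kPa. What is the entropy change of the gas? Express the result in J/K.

ΔS_gas = 15.8 J/K

For an isothermal ideal gas ΔS_gas = nR ln(P₁/P₂) = 1 × 8.314 × ln(531/79.1) = 15.8 J/K.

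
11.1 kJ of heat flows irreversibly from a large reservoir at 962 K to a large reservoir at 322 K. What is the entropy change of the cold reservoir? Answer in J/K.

The cold reservoir gains heat Q, so ΔS_cold = +Q/T_C = 11100/322 = 34.5 J/K.

ΔS_cold = 34.5 J/K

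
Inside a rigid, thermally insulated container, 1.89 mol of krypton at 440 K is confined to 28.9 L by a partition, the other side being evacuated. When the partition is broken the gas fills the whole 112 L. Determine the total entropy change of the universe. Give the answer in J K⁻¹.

ΔS_universe = 21.3 J/K

No heat is exchanged and no work is done, so the ideal-gas temperature stays constant.
Entropy is a state function; using a reversible isothermal path, ΔS_gas = nR ln(V₂/V₁) = 1.89 × 8.314 × ln(112/28.9) = 21.3 J/K.
The insulated surroundings exchange no heat, so ΔS_surr = 0 and ΔS_universe = ΔS_gas.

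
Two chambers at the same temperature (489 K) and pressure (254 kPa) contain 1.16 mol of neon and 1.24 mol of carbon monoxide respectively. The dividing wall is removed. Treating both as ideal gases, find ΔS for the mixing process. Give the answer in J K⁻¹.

ΔS_mix = 13.8 J/K

Mole fractions: x_A = 1.16/2.4 = 0.483, x_B = 0.517.
ΔS_mix = −R(n_A ln x_A + n_B ln x_B) = −8.314 × (1.16 ln 0.483 + 1.24 ln 0.517) = 13.8 J/K.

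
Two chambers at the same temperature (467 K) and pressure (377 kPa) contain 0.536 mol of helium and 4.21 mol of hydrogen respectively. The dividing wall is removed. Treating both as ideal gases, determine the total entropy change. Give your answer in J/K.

Mole fractions: x_A = 0.536/4.75 = 0.113, x_B = 0.887.
ΔS_mix = −R(n_A ln x_A + n_B ln x_B) = −8.314 × (0.536 ln 0.113 + 4.21 ln 0.887) = 13.9 J/K.

ΔS_mix = 13.9 J/K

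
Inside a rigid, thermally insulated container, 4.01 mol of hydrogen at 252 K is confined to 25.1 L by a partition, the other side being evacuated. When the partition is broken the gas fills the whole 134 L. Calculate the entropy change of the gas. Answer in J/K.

For an ideal gas in free expansion Q = 0 and W = 0, so T is unchanged.
Entropy is a state function; using a reversible isothermal path, ΔS_gas = nR ln(V₂/V₁) = 4.01 × 8.314 × ln(134/25.1) = 55.8 J/K.

ΔS_gas = 55.8 J/K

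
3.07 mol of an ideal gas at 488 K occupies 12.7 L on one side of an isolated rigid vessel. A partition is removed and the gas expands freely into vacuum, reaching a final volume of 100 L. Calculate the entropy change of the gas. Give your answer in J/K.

No heat is exchanged and no work is done, so the ideal-gas temperature stays constant.
Entropy is a state function; using a reversible isothermal path, ΔS_gas = nR ln(V₂/V₁) = 3.07 × 8.314 × ln(100/12.7) = 52.7 J/K.

ΔS_gas = 52.7 J/K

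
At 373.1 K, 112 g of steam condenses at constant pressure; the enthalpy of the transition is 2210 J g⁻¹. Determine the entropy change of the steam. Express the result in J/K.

ΔS = -663 J/K

Heat released by the substance: Q = −mL = −112 × 2210 = −247520 J.
At constant T, ΔS = Q_rev/T = −247520 / 373.1 = -663 J/K.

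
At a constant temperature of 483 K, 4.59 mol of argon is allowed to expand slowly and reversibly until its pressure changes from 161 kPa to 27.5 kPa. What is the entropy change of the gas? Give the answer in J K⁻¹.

ΔS_gas = 67.4 J/K

For an isothermal ideal gas ΔS_gas = nR ln(P₁/P₂) = 4.59 × 8.314 × ln(161/27.5) = 67.4 J/K.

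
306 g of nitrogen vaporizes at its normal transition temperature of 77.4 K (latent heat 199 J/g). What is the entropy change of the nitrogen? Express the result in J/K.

Heat absorbed by the substance: Q = mL = 306 × 199 = 60894 J.
At constant T, ΔS = Q_rev/T = 60894 / 77.4 = 787 J/K.

ΔS = 787 J/K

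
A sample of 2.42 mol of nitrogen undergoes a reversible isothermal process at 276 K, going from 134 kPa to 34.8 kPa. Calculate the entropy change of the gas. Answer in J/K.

ΔS_gas = 27.1 J/K

For an isothermal ideal gas ΔS_gas = nR ln(P₁/P₂) = 2.42 × 8.314 × ln(134/34.8) = 27.1 J/K.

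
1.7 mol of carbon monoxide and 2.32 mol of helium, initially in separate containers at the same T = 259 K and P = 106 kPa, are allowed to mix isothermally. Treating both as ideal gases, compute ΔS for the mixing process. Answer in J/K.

ΔS_mix = 22.8 J/K

Mole fractions: x_A = 1.7/4.02 = 0.423, x_B = 0.577.
ΔS_mix = −R(n_A ln x_A + n_B ln x_B) = −8.314 × (1.7 ln 0.423 + 2.32 ln 0.577) = 22.8 J/K.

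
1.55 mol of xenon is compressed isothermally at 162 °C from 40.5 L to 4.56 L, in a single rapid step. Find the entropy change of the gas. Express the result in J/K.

Entropy is a state function, so ΔS_gas depends only on the end states.
For an isothermal ideal gas ΔS_gas = nR ln(V₂/V₁) = 1.55 × 8.314 × ln(4.56/40.5) = -28.1 J/K.

ΔS_gas = -28.1 J/K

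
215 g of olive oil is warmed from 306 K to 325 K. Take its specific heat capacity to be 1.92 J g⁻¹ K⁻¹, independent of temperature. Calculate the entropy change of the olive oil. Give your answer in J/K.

ΔS = 24.9 J/K

ΔS = ∫dQ_rev/T = m c ln(T₂/T₁) = 215 × 1.92 × ln(325/306) = 24.9 J/K.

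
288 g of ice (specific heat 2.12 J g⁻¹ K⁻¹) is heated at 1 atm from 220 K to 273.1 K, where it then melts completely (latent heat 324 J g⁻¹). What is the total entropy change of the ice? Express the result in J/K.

Warming step: ΔS₁ = m c ln(T_tr/T_i) = 288 × 2.12 × ln(273.1/220) = 132 J/K.
Phase change: ΔS₂ = +mL/T_tr = 288 × 324 / 273.1 = 341.7 J/K.
ΔS_total = (132) + (341.7) = 474 J/K.

ΔS = 474 J/K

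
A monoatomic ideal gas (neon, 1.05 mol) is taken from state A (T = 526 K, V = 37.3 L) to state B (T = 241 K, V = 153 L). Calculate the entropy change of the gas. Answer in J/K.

Entropy is a state function: ΔS = nC_V ln(T₂/T₁) + nR ln(V₂/V₁), with C_V = 3R/2 = 12.47 J mol⁻¹ K⁻¹ for a monoatomic ideal gas.
ΔS = 1.05 × [12.47 × ln(241/526) + 8.314 × ln(153/37.3)] = 2.1 J/K.

ΔS = 2.1 J/K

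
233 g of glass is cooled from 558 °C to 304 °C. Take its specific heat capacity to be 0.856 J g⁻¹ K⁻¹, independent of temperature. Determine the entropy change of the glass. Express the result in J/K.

ΔS = -72.7 J/K

In kelvin: T₁ = 831.15 K, T₂ = 577.15 K. ΔS = ∫dQ_rev/T = m c ln(T₂/T₁) = 233 × 0.856 × ln(577.15/831.15) = -72.7 J/K.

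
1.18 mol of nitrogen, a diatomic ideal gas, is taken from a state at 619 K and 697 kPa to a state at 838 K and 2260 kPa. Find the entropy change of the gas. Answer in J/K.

ΔS = nC_p ln(T₂/T₁) − nR ln(P₂/P₁), with C_p = 7R/2 = 29.1 J mol⁻¹ K⁻¹ for a diatomic ideal gas.
ΔS = 1.18 × [29.1 × ln(838/619) − 8.314 × ln(2260/697)] = -1.14 J/K.

ΔS = -1.14 J/K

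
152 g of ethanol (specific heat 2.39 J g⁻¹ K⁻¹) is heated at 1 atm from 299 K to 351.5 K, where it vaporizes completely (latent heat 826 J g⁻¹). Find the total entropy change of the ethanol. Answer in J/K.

ΔS = 416 J/K

Warming step: ΔS₁ = m c ln(T_tr/T_i) = 152 × 2.39 × ln(351.5/299) = 58.77 J/K.
Phase change: ΔS₂ = +mL/T_tr = 152 × 826 / 351.5 = 357.2 J/K.
ΔS_total = (58.77) + (357.2) = 416 J/K.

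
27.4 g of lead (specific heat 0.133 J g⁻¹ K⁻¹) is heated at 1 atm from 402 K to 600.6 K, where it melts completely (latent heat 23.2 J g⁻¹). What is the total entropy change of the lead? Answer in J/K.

ΔS = 2.52 J/K

Warming step: ΔS₁ = m c ln(T_tr/T_i) = 27.4 × 0.133 × ln(600.6/402) = 1.463 J/K.
Phase change: ΔS₂ = +mL/T_tr = 27.4 × 23.2 / 600.6 = 1.058 J/K.
ΔS_total = (1.463) + (1.058) = 2.52 J/K.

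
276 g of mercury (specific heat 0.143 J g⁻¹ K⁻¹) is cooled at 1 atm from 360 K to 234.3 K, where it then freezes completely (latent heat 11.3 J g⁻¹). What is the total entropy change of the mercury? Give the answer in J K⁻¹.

ΔS = -30.3 J/K

Cooling step: ΔS₁ = m c ln(T_tr/T_i) = 276 × 0.143 × ln(234.3/360) = -16.95 J/K.
Phase change: ΔS₂ = −mL/T_tr = −276 × 11.3 / 234.3 = -13.31 J/K.
ΔS_total = (-16.95) + (-13.31) = -30.3 J/K.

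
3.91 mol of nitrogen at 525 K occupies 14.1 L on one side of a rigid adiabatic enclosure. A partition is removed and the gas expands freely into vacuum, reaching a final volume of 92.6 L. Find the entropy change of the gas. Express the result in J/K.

No heat is exchanged and no work is done, so the ideal-gas temperature stays constant.
Entropy is a state function; using a reversible isothermal path, ΔS_gas = nR ln(V₂/V₁) = 3.91 × 8.314 × ln(92.6/14.1) = 61.2 J/K.

ΔS_gas = 61.2 J/K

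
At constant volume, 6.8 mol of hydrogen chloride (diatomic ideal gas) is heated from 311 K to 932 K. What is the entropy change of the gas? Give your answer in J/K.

At constant volume, ΔS = nC_V ln(T₂/T₁) with C_V = 5R/2 = 20.79 J mol⁻¹ K⁻¹.
ΔS = 6.8 × 20.79 × ln(932/311) = 155 J/K.

ΔS = 155 J/K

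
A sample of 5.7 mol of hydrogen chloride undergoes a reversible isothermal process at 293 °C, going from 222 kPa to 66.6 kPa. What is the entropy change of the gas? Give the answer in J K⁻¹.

For an isothermal ideal gas ΔS_gas = nR ln(P₁/P₂) = 5.7 × 8.314 × ln(222/66.6) = 57.1 J/K.

ΔS_gas = 57.1 J/K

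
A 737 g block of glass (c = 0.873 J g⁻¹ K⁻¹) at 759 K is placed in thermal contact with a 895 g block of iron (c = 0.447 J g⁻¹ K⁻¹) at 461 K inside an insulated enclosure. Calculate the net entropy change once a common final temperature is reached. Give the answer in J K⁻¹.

ΔS_total = 29.2 J/K

Energy balance: T_f = (m₁c₁T₁ + m₂c₂T₂)/(m₁c₁ + m₂c₂) = 644.75 K.
ΔS₁ = m₁c₁ ln(T_f/T₁) = 643.401 × ln(644.75/759) = -105 J/K.
ΔS₂ = m₂c₂ ln(T_f/T₂) = 400.065 × ln(644.75/461) = 134.2 J/K.
ΔS_total = -105 + 134.2 = 29.2 J/K.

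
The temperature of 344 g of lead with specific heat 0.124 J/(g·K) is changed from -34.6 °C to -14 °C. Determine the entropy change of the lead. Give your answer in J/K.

ΔS = 3.53 J/K

In kelvin: T₁ = 238.55 K, T₂ = 259.15 K. ΔS = ∫dQ_rev/T = m c ln(T₂/T₁) = 344 × 0.124 × ln(259.15/238.55) = 3.53 J/K.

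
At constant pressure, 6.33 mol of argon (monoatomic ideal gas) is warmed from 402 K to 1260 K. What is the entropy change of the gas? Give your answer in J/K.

ΔS = 150 J/K

At constant pressure, ΔS = nC_p ln(T₂/T₁) with C_p = 5R/2 = 20.79 J mol⁻¹ K⁻¹.
ΔS = 6.33 × 20.79 × ln(1260/402) = 150 J/K.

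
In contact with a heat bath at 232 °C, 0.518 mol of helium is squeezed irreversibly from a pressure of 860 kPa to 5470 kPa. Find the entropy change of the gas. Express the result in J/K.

ΔS_gas = -7.97 J/K

Entropy is a state function, so ΔS_gas depends only on the end states.
For an isothermal ideal gas ΔS_gas = nR ln(P₁/P₂) = 0.518 × 8.314 × ln(860/5470) = -7.97 J/K.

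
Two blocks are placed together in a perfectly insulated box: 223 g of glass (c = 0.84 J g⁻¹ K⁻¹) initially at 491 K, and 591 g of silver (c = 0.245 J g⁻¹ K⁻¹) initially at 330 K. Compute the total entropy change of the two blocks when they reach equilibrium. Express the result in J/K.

ΔS_total = 6.3 J/K

Energy balance: T_f = (m₁c₁T₁ + m₂c₂T₂)/(m₁c₁ + m₂c₂) = 420.81 K.
ΔS₁ = m₁c₁ ln(T_f/T₁) = 187.32 × ln(420.81/491) = -28.9 J/K.
ΔS₂ = m₂c₂ ln(T_f/T₂) = 144.795 × ln(420.81/330) = 35.2 J/K.
ΔS_total = -28.9 + 35.2 = 6.3 J/K.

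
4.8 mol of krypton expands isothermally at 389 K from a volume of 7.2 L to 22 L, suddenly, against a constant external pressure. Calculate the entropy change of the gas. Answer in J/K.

Entropy is a state function, so ΔS_gas depends only on the end states.
For an isothermal ideal gas ΔS_gas = nR ln(V₂/V₁) = 4.8 × 8.314 × ln(22/7.2) = 44.6 J/K.

ΔS_gas = 44.6 J/K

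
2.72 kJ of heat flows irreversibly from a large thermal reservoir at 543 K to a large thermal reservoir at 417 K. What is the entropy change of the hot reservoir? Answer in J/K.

ΔS_hot = -5.01 J/K

The hot reservoir loses heat Q, so ΔS_hot = −Q/T_H = −2720/543 = -5.01 J/K.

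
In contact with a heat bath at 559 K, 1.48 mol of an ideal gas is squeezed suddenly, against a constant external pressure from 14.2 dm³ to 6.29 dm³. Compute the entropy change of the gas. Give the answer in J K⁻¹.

ΔS_gas = -10 J/K

Entropy is a state function, so ΔS_gas depends only on the end states.
For an isothermal ideal gas ΔS_gas = nR ln(V₂/V₁) = 1.48 × 8.314 × ln(6.29/14.2) = -10 J/K.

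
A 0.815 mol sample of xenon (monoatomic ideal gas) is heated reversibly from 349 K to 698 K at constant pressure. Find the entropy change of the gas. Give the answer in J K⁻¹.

ΔS = 11.7 J/K

At constant pressure, ΔS = nC_p ln(T₂/T₁) with C_p = 5R/2 = 20.79 J mol⁻¹ K⁻¹.
ΔS = 0.815 × 20.79 × ln(698/349) = 11.7 J/K.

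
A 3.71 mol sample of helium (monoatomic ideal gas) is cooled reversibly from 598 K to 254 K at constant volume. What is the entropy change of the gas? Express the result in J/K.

ΔS = -39.6 J/K

At constant volume, ΔS = nC_V ln(T₂/T₁) with C_V = 3R/2 = 12.47 J mol⁻¹ K⁻¹.
ΔS = 3.71 × 12.47 × ln(254/598) = -39.6 J/K.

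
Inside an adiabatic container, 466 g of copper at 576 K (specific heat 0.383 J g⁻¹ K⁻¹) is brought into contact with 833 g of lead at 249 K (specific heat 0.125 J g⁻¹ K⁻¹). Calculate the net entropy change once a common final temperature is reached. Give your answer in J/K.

Energy balance: T_f = (m₁c₁T₁ + m₂c₂T₂)/(m₁c₁ + m₂c₂) = 455.52 K.
ΔS₁ = m₁c₁ ln(T_f/T₁) = 178.478 × ln(455.52/576) = -41.88 J/K.
ΔS₂ = m₂c₂ ln(T_f/T₂) = 104.125 × ln(455.52/249) = 62.89 J/K.
ΔS_total = -41.88 + 62.89 = 21 J/K.

ΔS_total = 21 J/K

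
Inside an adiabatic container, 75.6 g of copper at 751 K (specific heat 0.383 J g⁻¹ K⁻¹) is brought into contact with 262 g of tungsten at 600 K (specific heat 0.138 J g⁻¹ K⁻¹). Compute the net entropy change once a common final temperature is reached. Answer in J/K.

Energy balance: T_f = (m₁c₁T₁ + m₂c₂T₂)/(m₁c₁ + m₂c₂) = 667.15 K.
ΔS₁ = m₁c₁ ln(T_f/T₁) = 28.9548 × ln(667.15/751) = -3.428 J/K.
ΔS₂ = m₂c₂ ln(T_f/T₂) = 36.156 × ln(667.15/600) = 3.836 J/K.
ΔS_total = -3.428 + 3.836 = 0.408 J/K.

ΔS_total = 0.408 J/K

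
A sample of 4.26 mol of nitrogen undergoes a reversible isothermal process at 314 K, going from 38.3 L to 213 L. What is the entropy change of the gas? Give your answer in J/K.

ΔS_gas = 60.8 J/K

For an isothermal ideal gas ΔS_gas = nR ln(V₂/V₁) = 4.26 × 8.314 × ln(213/38.3) = 60.8 J/K.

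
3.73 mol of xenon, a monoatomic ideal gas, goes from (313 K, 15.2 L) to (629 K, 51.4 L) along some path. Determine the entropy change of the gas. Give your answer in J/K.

Entropy is a state function: ΔS = nC_V ln(T₂/T₁) + nR ln(V₂/V₁), with C_V = 3R/2 = 12.47 J mol⁻¹ K⁻¹ for a monoatomic ideal gas.
ΔS = 3.73 × [12.47 × ln(629/313) + 8.314 × ln(51.4/15.2)] = 70.2 J/K.

ΔS = 70.2 J/K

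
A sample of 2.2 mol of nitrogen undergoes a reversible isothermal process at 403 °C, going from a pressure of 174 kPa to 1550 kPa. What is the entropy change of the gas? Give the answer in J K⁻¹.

For an isothermal ideal gas ΔS_gas = nR ln(P₁/P₂) = 2.2 × 8.314 × ln(174/1550) = -40 J/K.

ΔS_gas = -40 J/K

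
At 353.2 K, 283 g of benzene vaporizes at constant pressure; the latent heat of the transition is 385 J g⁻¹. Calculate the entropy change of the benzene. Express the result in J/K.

Heat absorbed by the substance: Q = mL = 283 × 385 = 108955 J.
At constant T, ΔS = Q_rev/T = 108955 / 353.2 = 308 J/K.

ΔS = 308 J/K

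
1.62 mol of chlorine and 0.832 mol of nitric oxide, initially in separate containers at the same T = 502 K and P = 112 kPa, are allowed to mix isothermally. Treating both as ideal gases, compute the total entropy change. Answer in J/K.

Mole fractions: x_A = 1.62/2.45 = 0.661, x_B = 0.339.
ΔS_mix = −R(n_A ln x_A + n_B ln x_B) = −8.314 × (1.62 ln 0.661 + 0.832 ln 0.339) = 13.1 J/K.

ΔS_mix = 13.1 J/K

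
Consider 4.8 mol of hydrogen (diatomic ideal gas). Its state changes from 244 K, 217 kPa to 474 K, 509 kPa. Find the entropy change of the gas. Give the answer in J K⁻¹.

ΔS = nC_p ln(T₂/T₁) − nR ln(P₂/P₁), with C_p = 7R/2 = 29.1 J mol⁻¹ K⁻¹ for a diatomic ideal gas.
ΔS = 4.8 × [29.1 × ln(474/244) − 8.314 × ln(509/217)] = 58.7 J/K.

ΔS = 58.7 J/K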